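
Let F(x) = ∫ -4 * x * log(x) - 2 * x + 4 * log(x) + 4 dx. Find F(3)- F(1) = -6*log(3)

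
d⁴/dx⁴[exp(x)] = exp(x)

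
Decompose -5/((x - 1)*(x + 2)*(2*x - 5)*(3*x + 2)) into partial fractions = -27/(76*(3*x + 2)) - 40/(513*(2*x - 5)) + 5/(108*(x + 2)) + 1/(9*(x - 1))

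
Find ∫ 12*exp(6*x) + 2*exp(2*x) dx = 2*exp(6*x) + exp(2*x) + C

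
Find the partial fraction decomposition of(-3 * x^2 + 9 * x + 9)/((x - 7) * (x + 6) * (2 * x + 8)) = -153/(52*(x + 6)) + 75/(44*(x + 4)) - 75/(286*(x - 7))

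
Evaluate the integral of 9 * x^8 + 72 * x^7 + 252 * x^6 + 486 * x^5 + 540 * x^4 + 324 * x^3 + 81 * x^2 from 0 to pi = (-1 + (1 + pi)^3)^3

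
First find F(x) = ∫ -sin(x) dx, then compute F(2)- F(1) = -cos(1) + cos(2)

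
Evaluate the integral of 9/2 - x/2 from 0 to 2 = 8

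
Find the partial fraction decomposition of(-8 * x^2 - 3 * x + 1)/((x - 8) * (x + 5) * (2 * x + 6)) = -46/(13*(x + 5)) + 31/(22*(x + 3)) - 535/(286*(x - 8))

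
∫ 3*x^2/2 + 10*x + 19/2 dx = x^3/2 + 5*x^2 + 19*x/2 + C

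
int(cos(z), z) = sin(z) + C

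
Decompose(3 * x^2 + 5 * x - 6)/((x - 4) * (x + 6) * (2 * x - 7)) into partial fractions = -193/(19*(2*x - 7)) + 36/(95*(x + 6)) + 31/(5*(x - 4))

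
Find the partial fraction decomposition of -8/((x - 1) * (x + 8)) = 8/(9*(x + 8)) - 8/(9*(x - 1))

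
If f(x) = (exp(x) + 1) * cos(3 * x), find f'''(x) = 18*exp(x)*sin(3*x) - 26*exp(x)*cos(3*x) + 27*sin(3*x)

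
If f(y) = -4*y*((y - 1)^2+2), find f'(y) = -12*y^2 + 16*y - 12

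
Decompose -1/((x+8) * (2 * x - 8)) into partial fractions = 1/(24*(x + 8)) - 1/(24*(x - 4))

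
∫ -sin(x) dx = cos(x) + C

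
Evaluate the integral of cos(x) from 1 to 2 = -sin(1) + sin(2)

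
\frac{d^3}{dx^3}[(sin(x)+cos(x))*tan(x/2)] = sqrt(2)*(3*sin(x + pi/4)*tan(x/2)^4 - 2*sin(x + pi/4)*tan(x/2)^2 - 5*sin(x + pi/4) + 6*cos(x + pi/4)*tan(x/2)^3 + 2*cos(x + pi/4)*tan(x/2))/4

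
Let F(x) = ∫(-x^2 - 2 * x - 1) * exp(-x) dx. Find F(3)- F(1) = -10*exp(-1) + 26*exp(-3)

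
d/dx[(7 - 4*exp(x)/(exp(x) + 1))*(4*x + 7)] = (-16*x*exp(x) + 12*exp(2*x) + 12*exp(x) + 28)/(exp(2*x) + 2*exp(x) + 1)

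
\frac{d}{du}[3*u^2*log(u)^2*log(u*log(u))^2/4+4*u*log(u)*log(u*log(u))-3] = 3*u*log(u)^2*log(u*log(u))^2/2 + 3*u*log(u)^2*log(u*log(u))/2 + 3*u*log(u)*log(u*log(u))^2/2 + 3*u*log(u)*log(u*log(u))/2 + 4*log(u)*log(u*log(u)) + 4*log(u) + 4*log(u*log(u)) + 4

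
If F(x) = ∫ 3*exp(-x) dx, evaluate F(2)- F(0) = 3 - 3*exp(-2)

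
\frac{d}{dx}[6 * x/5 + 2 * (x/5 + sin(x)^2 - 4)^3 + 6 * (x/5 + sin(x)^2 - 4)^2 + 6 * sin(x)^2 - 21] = 3*(5*sin(2*x) + 1)*(2*x - 5*cos(2*x) - 25)^2/250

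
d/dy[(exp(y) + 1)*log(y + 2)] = (y*exp(y)*log(y + 2) + 2*exp(y)*log(y + 2) + exp(y) + 1)/(y + 2)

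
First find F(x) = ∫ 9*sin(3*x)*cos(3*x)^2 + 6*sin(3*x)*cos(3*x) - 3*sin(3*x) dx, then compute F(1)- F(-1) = 0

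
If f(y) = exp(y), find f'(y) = exp(y)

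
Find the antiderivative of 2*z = z^2 + C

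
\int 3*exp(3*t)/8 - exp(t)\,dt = exp(3*t)/8 - exp(t) + C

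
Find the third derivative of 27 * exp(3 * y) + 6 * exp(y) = 729*exp(3*y) + 6*exp(y)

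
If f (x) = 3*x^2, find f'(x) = 6*x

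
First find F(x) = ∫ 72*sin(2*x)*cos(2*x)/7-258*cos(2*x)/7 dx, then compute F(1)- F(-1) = -258*sin(2)/7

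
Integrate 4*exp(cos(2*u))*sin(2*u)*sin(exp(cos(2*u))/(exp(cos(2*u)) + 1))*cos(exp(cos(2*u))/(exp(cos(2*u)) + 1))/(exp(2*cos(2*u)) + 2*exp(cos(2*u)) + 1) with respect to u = cos(E/(exp(2*sin(u)^2) + E))^2 + C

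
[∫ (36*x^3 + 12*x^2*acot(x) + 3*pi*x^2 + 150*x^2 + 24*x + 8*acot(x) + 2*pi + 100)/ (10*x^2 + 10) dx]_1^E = -(pi/2 + 8)^2/5 - 9 - 3*pi/4 + 3*acot(E) + 9*E + (acot(E) + pi/4 + 5 + 3*E)^2/5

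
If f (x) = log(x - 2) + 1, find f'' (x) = -1/(x^2 - 4*x + 4)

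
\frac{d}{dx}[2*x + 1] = 2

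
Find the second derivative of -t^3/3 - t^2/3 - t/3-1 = -2*t - 2/3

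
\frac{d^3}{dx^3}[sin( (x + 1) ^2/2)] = -x^3*cos(x^2/2 + x + 1/2) - 3*x^2*cos(x^2/2 + x + 1/2) - 3*x*sin(x^2/2 + x + 1/2) - 3*x*cos(x^2/2 + x + 1/2) - 3*sin(x^2/2 + x + 1/2) - cos(x^2/2 + x + 1/2)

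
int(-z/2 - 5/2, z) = -z^2/4 - 5*z/2 + C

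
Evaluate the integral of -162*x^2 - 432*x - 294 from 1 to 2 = -1320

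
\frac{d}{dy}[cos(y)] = -sin(y)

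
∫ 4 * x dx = 2*x^2 + C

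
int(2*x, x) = x^2 + C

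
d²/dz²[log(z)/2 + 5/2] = -1/(2*z^2)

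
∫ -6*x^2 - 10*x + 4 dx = -2*x^3 - 5*x^2 + 4*x + C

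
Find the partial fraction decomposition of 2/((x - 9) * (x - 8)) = -2/(x - 8) + 2/(x - 9)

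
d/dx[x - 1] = 1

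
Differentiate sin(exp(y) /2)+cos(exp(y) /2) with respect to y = sqrt(2)*exp(y)*cos(exp(y)/2 + pi/4)/2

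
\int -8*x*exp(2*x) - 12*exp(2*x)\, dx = 4*(-x - 1)*exp(2*x) + C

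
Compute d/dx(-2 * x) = -2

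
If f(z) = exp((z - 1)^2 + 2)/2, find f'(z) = z*exp(z^2 - 2*z + 3) - exp(z^2 - 2*z + 3)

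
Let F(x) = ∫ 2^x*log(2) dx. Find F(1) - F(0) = 1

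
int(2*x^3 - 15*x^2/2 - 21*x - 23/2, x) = x^4/2 - 5*x^3/2 - 21*x^2/2 - 23*x/2 + C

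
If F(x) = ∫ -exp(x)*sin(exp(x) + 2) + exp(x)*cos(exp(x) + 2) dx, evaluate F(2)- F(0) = sqrt(2)*(sin(pi/4 + 2 + exp(2)) - sin(pi/4 + 3))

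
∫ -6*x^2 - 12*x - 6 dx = -2*x^3 - 6*x^2 - 6*x + C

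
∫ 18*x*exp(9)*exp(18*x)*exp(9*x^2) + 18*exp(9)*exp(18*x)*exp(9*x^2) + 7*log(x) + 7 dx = 7*x*log(x) + exp(9*(x + 1)^2) + C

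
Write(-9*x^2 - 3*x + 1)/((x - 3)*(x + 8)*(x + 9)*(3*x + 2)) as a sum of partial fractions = 27/(6050*(3*x + 2)) + 701/(300*(x + 9)) - 551/(242*(x + 8)) - 89/(1452*(x - 3))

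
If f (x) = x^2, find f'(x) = 2*x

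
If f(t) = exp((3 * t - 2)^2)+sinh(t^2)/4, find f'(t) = 18*t*exp(9*t^2 - 12*t + 4) + t*cosh(t^2)/2 - 12*exp(9*t^2 - 12*t + 4)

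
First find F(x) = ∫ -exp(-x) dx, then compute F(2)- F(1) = -exp(-1) + exp(-2)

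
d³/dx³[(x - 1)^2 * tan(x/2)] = 3*x^2*tan(x/2)^4/4 + x^2*tan(x/2)^2 + x^2/4 - 3*x*tan(x/2)^4/2 + 3*x*tan(x/2)^3 - 2*x*tan(x/2)^2 + 3*x*tan(x/2) - x/2 + 3*tan(x/2)^4/4 - 3*tan(x/2)^3 + 4*tan(x/2)^2 - 3*tan(x/2) + 13/4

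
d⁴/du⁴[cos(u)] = cos(u)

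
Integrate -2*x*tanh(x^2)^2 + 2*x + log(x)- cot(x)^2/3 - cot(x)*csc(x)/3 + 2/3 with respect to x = x*log(x) + cot(x)/3 + tanh(x^2) + csc(x)/3 + C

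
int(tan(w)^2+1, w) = tan(w) + C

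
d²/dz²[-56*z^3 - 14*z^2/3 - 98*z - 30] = -336*z - 28/3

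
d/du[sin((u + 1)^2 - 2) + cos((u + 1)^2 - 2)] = -2*u*sin(u^2 + 2*u - 1) + 2*u*cos(u^2 + 2*u - 1) - 2*sin(u^2 + 2*u - 1) + 2*cos(u^2 + 2*u - 1)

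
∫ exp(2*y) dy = exp(2*y)/2 + C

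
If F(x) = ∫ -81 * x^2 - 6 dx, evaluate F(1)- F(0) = -33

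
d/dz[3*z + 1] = 3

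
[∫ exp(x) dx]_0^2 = -1 + exp(2)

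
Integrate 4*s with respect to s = 2*s^2 + C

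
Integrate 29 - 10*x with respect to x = -5*x^2 + 29*x + C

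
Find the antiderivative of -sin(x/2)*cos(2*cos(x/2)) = sin(2*cos(x/2)) + C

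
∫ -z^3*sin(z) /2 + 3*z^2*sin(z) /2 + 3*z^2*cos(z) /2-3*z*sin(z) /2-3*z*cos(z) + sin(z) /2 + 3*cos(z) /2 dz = (z - 1)^3*cos(z)/2 + C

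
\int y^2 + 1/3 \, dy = y^3/3 + y/3 + C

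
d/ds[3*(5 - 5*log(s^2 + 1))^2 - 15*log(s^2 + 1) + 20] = (300*s*log(s^2 + 1) - 330*s)/(s^2 + 1)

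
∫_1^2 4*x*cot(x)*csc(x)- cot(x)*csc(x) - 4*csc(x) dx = -7*csc(2) + 3*csc(1)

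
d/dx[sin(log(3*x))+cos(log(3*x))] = sqrt(2)*cos(log(x) + pi/4 + log(3))/x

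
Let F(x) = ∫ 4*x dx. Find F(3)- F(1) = 16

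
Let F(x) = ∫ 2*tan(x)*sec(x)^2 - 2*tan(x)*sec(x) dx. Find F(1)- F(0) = (-1 + sec(1))^2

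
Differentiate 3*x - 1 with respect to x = 3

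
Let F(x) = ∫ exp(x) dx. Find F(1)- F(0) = -1 + E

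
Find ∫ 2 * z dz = z^2 + C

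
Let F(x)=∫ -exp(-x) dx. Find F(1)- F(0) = -1 + exp(-1)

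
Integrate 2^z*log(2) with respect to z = 2^z + C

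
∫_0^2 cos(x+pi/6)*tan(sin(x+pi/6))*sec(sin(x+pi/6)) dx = -sec(1/2) + sec(sin(pi/6 + 2))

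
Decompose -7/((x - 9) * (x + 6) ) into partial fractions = 7/(15*(x + 6)) - 7/(15*(x - 9))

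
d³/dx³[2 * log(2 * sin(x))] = 4*cos(x)/sin(x)^3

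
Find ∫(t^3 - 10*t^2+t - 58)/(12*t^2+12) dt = t^2/24 - 5*t/6 + 4*acot(t) + C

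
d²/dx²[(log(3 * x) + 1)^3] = (-3*log(x)^2 - 6*log(3)*log(x) - 3*log(3)^2 + 3)/x^2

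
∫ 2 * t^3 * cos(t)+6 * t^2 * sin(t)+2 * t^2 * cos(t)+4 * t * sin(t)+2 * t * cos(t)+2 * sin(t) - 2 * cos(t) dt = 2*(t^3 + t^2 + t - 1)*sin(t) + C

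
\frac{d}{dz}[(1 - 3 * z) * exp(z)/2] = -3*z*exp(z)/2 - exp(z)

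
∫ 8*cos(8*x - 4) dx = sin(8*x - 4) + C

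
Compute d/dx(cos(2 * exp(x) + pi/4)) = -2*exp(x)*sin(2*exp(x) + pi/4)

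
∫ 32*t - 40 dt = 16*t^2 - 40*t + C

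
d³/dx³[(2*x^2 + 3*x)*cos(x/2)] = x^2*sin(x/2)/4 + 3*x*sin(x/2)/8 - 3*x*cos(x/2) - 6*sin(x/2) - 9*cos(x/2)/4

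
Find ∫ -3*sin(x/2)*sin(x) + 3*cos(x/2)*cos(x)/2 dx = 3*sin(x/2)*cos(x) + C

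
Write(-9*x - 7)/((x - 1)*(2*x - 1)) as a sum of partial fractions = 23/(2*x - 1) - 16/(x - 1)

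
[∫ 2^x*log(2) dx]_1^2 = 2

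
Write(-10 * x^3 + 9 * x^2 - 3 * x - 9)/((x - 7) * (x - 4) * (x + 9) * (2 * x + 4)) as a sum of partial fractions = -8037/(2912*(x + 9)) + 113/(756*(x + 2)) + 517/(468*(x - 4)) - 3019/(864*(x - 7))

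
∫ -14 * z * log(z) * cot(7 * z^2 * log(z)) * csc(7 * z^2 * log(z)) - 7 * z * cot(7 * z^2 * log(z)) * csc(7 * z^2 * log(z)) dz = csc(7*z^2*log(z)) + C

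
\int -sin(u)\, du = cos(u) + C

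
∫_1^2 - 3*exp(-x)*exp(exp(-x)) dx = -3*exp(exp(-1)) + 3*exp(exp(-2))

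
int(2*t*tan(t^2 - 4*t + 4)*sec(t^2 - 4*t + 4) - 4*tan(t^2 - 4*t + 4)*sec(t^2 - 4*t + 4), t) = sec((t - 2)^2) + C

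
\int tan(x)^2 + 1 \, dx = tan(x) + C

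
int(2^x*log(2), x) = 2^x + C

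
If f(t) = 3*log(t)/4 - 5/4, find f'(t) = 3/(4*t)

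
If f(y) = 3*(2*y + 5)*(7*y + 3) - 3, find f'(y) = 84*y + 123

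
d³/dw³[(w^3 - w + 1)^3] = 504*w^6 - 630*w^4 + 360*w^3 + 180*w^2 - 144*w + 12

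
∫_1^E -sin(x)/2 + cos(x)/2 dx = cos(E)/2 - sin(1)/2 - cos(1)/2 + sin(E)/2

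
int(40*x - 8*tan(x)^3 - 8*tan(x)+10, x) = 20*x^2 + 10*x - 4*tan(x)^2 + C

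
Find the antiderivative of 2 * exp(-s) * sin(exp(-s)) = 2*cos(exp(-s)) + C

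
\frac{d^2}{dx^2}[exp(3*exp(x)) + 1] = 3*exp(x + 3*exp(x)) + 9*exp(2*x + 3*exp(x))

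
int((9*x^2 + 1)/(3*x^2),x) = 3*x - 1/(3*x) + C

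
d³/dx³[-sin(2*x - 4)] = 8*cos(2*x - 4)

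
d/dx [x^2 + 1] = 2*x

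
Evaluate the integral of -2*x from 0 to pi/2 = -pi^2/4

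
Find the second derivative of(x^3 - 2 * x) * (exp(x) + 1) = x^3*exp(x) + 6*x^2*exp(x) + 4*x*exp(x) + 6*x - 4*exp(x)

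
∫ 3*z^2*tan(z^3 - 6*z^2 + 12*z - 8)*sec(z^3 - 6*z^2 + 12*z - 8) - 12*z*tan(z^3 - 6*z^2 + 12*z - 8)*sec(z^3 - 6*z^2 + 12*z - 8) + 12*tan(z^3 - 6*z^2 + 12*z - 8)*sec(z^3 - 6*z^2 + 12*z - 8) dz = sec((z - 2)^3) + C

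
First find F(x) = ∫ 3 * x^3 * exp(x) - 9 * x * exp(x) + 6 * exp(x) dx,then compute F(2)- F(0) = 3 + 3*exp(2)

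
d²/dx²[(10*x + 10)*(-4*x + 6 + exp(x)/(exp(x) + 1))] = (-10*x*exp(2*x) + 10*x*exp(x) - 80*exp(3*x) - 230*exp(2*x) - 210*exp(x) - 80)/(exp(3*x) + 3*exp(2*x) + 3*exp(x) + 1)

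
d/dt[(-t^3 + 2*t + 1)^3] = -9*t^8 + 42*t^6 + 18*t^5 - 60*t^4 - 48*t^3 + 15*t^2 + 24*t + 6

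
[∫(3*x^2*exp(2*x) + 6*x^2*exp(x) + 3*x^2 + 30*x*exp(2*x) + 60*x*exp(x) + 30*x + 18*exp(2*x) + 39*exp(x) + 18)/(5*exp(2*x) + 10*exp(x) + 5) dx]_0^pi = -3/10 + 3*exp(pi)/(5*(1 + exp(pi))) + pi^3/5 + 18*pi/5 + 3*pi^2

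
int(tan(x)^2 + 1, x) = tan(x) + C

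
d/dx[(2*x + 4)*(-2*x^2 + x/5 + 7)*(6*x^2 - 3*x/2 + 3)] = -120*x^4 - 792*x^3/5 + 1323*x^2/5 + 246*x + 12/5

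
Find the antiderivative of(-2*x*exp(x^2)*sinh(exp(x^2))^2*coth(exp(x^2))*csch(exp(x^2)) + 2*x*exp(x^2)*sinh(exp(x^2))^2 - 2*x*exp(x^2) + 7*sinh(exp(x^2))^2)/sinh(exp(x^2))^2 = 7*x + exp(x^2) + coth(exp(x^2)) + csch(exp(x^2)) + C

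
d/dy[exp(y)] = exp(y)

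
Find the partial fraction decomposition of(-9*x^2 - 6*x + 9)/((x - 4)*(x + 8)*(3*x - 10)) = 999/(68*(3*x - 10)) - 173/(136*(x + 8)) - 53/(8*(x - 4))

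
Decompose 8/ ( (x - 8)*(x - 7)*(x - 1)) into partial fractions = 4/(21*(x - 1)) - 4/(3*(x - 7)) + 8/(7*(x - 8))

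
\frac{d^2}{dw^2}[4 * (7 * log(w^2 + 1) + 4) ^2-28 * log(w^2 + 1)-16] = (-784*w^2*log(w^2 + 1) + 1176*w^2 + 784*log(w^2 + 1) + 392)/(w^4 + 2*w^2 + 1)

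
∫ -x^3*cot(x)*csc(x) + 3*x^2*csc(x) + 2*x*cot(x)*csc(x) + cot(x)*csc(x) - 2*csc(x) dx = (x^3 - 2*x - 1)*csc(x) + C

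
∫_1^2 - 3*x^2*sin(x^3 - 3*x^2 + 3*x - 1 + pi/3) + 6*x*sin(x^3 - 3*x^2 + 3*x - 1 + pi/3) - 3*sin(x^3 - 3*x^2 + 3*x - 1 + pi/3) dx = -1/2 + cos(1 + pi/3)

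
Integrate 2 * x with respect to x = x^2 + C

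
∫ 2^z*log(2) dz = 2^z + C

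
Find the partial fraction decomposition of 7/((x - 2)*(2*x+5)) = -14/(9*(2*x + 5)) + 7/(9*(x - 2))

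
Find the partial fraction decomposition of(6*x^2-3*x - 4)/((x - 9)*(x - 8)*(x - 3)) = 41/(30*(x - 3)) - 356/(5*(x - 8)) + 455/(6*(x - 9))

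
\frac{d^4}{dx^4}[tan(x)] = 24*tan(x)^5 + 40*tan(x)^3 + 16*tan(x)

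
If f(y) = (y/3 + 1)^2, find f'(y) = 2*y/9 + 2/3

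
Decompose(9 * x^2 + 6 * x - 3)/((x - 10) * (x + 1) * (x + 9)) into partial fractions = 84/(19*(x + 9)) + 87/(19*(x - 10))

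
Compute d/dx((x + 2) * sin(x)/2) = x*cos(x)/2 + sin(x)/2 + cos(x)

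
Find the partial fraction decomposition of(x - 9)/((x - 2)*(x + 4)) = 13/(6*(x + 4)) - 7/(6*(x - 2))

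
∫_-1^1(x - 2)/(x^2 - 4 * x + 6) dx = -log(11)/2 + log(3)/2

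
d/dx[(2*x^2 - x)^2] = 16*x^3 - 12*x^2 + 2*x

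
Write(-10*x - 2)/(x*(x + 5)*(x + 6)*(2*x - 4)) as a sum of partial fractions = -29/(48*(x + 6)) + 24/(35*(x + 5)) - 11/(112*(x - 2)) + 1/(60*x)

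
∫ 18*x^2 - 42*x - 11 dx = 6*x^3 - 21*x^2 - 11*x + C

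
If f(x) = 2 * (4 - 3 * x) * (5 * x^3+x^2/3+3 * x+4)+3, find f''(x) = -360*x^2 + 228*x - 92/3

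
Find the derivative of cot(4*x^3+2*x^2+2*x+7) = -2*(6*x^2 + 2*x + 1)/sin(4*x^3 + 2*x^2 + 2*x + 7)^2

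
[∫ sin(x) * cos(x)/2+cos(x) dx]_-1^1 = 2*sin(1)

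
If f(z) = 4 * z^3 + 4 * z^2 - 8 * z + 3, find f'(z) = 12*z^2 + 8*z - 8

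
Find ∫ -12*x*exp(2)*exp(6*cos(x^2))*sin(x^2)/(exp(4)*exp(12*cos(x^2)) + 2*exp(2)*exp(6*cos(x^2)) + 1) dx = exp(6*cos(x^2) + 2)/(exp(6*cos(x^2) + 2) + 1) + C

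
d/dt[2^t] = 2^t*log(2)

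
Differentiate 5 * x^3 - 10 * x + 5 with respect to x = 15*x^2 - 10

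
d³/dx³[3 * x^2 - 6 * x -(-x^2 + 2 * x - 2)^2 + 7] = 24 - 24*x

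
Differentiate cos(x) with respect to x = -sin(x)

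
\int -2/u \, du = -2*log(2*u) + C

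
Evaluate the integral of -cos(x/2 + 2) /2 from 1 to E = -sin(E/2 + 2) + sin(5/2)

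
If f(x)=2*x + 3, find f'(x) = 2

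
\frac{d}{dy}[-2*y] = -2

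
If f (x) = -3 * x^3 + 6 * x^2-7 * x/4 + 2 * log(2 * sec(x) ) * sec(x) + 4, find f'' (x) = -18*x - 2*log(1/cos(x))/cos(x) + 4*log(1/cos(x))/cos(x)^3 + 12 - 4/cos(x) - 2*log(2)/cos(x) + 4*log(2)/cos(x)^3 + 6/cos(x)^3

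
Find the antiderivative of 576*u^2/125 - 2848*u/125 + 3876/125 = 192*u^3/125 - 1424*u^2/125 + 3876*u/125 + C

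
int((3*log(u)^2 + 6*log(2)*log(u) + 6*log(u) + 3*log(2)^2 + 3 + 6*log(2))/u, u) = (log(2*u) + 1)^3 + C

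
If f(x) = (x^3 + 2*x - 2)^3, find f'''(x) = 504*x^6 + 1260*x^4 - 720*x^3 + 720*x^2 - 576*x + 120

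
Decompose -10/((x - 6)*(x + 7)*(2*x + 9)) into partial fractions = 8/(21*(2*x + 9)) - 2/(13*(x + 7)) - 10/(273*(x - 6))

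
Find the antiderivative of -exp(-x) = exp(-x) + C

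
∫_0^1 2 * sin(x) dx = 2 - 2*cos(1)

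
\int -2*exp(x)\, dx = -2*exp(x) + C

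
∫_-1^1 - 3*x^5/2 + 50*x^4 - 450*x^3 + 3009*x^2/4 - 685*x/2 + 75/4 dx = 559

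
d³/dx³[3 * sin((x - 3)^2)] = -24*x^3*cos(x^2 - 6*x + 9) + 216*x^2*cos(x^2 - 6*x + 9) - 36*x*sin(x^2 - 6*x + 9) - 648*x*cos(x^2 - 6*x + 9) + 108*sin(x^2 - 6*x + 9) + 648*cos(x^2 - 6*x + 9)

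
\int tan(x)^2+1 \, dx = tan(x) + C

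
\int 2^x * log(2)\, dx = 2^x + C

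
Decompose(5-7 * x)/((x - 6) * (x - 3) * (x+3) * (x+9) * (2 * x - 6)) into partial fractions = 17/(6480*(x + 9)) - 13/(1944*(x + 3)) + 25/(1296*(x - 3)) + 1/(27*(x - 3)^2) - 37/(2430*(x - 6))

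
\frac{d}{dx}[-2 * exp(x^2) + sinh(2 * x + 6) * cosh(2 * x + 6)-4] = -4*x*exp(x^2) + 2*sinh(2*x + 6)^2 + 2*cosh(2*x + 6)^2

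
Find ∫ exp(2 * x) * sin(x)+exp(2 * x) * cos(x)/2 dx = exp(2*x)*sin(x)/2 + C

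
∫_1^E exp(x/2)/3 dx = -2*exp(1/2)/3 + 2*exp(E/2)/3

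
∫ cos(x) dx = sin(x) + C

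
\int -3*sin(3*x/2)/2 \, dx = cos(3*x/2) + C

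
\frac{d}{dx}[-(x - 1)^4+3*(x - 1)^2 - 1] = -4*x^3 + 12*x^2 - 6*x - 2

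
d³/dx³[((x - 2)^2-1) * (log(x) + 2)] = (2*x^2 + 4*x + 6)/x^3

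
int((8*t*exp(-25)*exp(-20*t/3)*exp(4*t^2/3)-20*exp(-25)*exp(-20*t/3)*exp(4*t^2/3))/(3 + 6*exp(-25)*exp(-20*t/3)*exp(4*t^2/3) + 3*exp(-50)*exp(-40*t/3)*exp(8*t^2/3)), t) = exp(4*t^2/3)/(exp(4*t^2/3) + exp(20*t/3 + 25)) + C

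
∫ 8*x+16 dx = 4*x^2 + 16*x + C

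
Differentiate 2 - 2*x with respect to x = -2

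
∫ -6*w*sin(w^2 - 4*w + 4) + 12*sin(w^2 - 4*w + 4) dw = 3*cos((w - 2)^2) + C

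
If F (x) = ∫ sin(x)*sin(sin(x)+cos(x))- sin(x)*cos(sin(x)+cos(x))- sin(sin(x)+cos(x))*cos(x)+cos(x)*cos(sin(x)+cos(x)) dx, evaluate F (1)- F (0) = sqrt(2)*(-sin(pi/4 + 1) + sin(pi/4 + sqrt(2)*sin(pi/4 + 1)))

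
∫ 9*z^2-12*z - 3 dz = 3*z^3 - 6*z^2 - 3*z + C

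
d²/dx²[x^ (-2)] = 6/x^4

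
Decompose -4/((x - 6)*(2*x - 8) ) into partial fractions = 1/(x - 4) - 1/(x - 6)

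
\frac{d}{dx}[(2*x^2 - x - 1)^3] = 48*x^5 - 60*x^4 - 24*x^3 + 33*x^2 + 6*x - 3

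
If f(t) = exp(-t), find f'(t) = -exp(-t)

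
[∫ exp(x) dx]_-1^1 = E - exp(-1)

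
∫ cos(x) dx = sin(x) + C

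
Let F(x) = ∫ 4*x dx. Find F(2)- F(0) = 8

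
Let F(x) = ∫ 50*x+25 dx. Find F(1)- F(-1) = 50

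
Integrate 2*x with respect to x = x^2 + C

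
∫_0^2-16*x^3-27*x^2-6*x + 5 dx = -138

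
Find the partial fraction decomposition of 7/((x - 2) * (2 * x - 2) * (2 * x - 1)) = 14/(3*(2*x - 1)) - 7/(2*(x - 1)) + 7/(6*(x - 2))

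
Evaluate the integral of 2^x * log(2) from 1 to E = -2 + 2^E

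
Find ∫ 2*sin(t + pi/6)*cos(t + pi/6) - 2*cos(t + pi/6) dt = (sin(t + pi/6) - 1)^2 + C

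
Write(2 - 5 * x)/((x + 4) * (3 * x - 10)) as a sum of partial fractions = -2/(3*x - 10) - 1/(x + 4)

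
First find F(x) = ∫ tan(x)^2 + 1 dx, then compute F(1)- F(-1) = 2*tan(1)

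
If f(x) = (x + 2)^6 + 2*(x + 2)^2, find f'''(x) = 120*x^3 + 720*x^2 + 1440*x + 960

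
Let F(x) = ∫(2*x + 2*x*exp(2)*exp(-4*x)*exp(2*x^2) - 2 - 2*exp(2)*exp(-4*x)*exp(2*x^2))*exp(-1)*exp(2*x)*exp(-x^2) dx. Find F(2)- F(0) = 0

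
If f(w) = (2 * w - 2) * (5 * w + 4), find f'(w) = 20*w - 2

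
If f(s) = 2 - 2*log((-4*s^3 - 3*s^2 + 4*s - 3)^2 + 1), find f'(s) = (-192*s^5 - 240*s^4 + 184*s^3 - 136*s + 48)/(16*s^6 + 24*s^5 - 23*s^4 + 34*s^2 - 24*s + 10)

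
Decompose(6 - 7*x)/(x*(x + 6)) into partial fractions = -8/(x + 6) + 1/x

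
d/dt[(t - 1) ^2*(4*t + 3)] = 12*t^2 - 10*t - 2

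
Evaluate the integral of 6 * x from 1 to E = -3 + 3*exp(2)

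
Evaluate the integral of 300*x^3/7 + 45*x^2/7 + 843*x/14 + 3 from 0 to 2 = 315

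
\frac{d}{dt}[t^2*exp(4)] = 2*t*exp(4)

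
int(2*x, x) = x^2 + C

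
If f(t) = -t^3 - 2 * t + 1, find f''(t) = -6*t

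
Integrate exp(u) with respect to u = exp(u) + C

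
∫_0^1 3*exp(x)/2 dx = -3/2 + 3*E/2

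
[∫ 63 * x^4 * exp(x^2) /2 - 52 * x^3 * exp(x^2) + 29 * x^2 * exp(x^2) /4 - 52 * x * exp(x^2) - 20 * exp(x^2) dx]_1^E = 121*E/4 + (-5 + 9*E/4)*(4*E + 7*exp(2))*exp(exp(2))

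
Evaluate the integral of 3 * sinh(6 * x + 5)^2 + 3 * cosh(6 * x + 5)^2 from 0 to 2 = -sinh(10)/4 + sinh(34)/4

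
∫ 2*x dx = x^2 + C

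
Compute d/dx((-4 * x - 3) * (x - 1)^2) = -12*x^2 + 10*x + 2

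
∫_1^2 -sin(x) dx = -cos(1) + cos(2)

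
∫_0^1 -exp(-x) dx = -1 + exp(-1)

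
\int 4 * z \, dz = 2*z^2 + C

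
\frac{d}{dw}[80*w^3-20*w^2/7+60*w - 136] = 240*w^2 - 40*w/7 + 60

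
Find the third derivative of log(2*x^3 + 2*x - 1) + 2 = (48*x^6 - 48*x^4 + 168*x^3 + 48*x^2 + 24*x + 28)/(8*x^9 + 24*x^7 - 12*x^6 + 24*x^5 - 24*x^4 + 14*x^3 - 12*x^2 + 6*x - 1)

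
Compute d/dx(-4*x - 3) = -4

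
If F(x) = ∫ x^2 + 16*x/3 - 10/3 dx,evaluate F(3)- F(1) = 70/3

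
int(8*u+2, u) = 4*u^2 + 2*u + C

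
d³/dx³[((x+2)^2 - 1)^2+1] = 24*x + 48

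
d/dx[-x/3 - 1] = -1/3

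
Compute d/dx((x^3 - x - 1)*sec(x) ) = (x^3*sin(x)/cos(x) + 3*x^2 - x*sin(x)/cos(x) - sin(x)/cos(x) - 1)/cos(x)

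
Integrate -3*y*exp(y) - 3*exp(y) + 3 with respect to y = 3*y*(1 - exp(y)) + C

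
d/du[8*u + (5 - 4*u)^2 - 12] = 32*u - 32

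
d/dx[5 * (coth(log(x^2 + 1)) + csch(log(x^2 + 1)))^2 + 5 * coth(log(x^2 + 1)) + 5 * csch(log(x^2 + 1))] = -10*x*(2*sinh(log(x^2 + 1)) + cosh(log(x^2 + 1)) + 1 + 4/tanh(log(x^2 + 1)) + 4/sinh(log(x^2 + 1)))/((x^2 + 1)*sinh(log(x^2 + 1))^2)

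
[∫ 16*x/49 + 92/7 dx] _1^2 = 668/49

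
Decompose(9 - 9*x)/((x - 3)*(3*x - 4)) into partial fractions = 9/(5*(3*x - 4)) - 18/(5*(x - 3))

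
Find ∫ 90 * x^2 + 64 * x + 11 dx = 30*x^3 + 32*x^2 + 11*x + C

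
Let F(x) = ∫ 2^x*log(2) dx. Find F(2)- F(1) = 2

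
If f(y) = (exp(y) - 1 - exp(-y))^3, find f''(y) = (9*exp(6*y) - 12*exp(5*y) - 12*exp(y) - 9)*exp(-3*y)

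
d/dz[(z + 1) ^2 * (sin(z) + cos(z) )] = -z^2*sin(z) + z^2*cos(z) + 4*z*cos(z) + sin(z) + 3*cos(z)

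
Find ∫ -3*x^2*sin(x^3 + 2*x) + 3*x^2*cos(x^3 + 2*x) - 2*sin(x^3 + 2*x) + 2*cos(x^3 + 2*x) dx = sin(x*(x^2 + 2)) + cos(x*(x^2 + 2)) + C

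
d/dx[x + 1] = 1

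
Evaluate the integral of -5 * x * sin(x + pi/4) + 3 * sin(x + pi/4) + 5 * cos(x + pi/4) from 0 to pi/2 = -sqrt(2)*(-3 + 5*pi/2)/2 + 3*sqrt(2)/2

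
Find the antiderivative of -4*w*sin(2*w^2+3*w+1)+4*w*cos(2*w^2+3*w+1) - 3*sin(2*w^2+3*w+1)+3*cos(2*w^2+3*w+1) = sin(2*w^2 + 3*w + 1) + cos(2*w^2 + 3*w + 1) + C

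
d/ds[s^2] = 2*s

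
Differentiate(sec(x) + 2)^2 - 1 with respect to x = 2*(2 + 1/cos(x))*sin(x)/cos(x)^2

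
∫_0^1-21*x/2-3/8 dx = -45/8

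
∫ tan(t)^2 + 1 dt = tan(t) + C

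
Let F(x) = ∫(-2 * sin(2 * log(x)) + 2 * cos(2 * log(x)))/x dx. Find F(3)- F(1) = -1 + sqrt(2)*cos(-2*log(3) + pi/4)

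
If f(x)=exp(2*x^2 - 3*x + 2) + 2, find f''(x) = 16*x^2*exp(2*x^2 - 3*x + 2) - 24*x*exp(2*x^2 - 3*x + 2) + 13*exp(2*x^2 - 3*x + 2)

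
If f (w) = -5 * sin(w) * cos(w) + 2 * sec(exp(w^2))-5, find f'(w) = 4*w*exp(w^2)*tan(exp(w^2))*sec(exp(w^2)) + 5*sin(w)^2 - 5*cos(w)^2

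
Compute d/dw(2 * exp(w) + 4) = 2*exp(w)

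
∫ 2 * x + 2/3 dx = x^2 + 2*x/3 + C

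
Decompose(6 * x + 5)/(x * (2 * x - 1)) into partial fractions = 16/(2*x - 1) - 5/x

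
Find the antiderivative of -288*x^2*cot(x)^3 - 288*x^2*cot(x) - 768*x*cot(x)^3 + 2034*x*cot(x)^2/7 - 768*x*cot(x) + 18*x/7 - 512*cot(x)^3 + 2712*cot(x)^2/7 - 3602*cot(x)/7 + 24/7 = (6*x/7 + 8/7)*((168*x + 224)*cot(x) - 3)*cot(x) + C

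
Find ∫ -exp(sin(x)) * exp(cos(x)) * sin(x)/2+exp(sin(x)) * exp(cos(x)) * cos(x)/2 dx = exp(sqrt(2)*sin(x + pi/4))/2 + C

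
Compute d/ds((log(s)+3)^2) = (2*log(s) + 6)/s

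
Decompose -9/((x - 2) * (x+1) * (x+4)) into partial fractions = -1/(2*(x + 4)) + 1/(x + 1) - 1/(2*(x - 2))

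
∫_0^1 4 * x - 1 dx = 1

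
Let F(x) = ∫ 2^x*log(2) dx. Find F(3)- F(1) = 6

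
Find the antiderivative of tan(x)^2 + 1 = tan(x) + C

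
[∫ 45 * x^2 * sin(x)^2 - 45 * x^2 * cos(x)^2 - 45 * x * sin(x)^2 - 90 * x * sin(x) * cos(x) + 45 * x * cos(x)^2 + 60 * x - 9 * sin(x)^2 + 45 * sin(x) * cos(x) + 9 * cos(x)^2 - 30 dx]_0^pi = -30*pi + 30*pi^2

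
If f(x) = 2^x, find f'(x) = 2^x*log(2)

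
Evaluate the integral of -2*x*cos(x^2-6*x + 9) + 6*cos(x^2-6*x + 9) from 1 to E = sin(4) - sin((-3 + E)^2)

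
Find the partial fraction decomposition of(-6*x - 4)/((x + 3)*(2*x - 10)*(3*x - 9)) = 7/(144*(x + 3)) + 11/(36*(x - 3)) - 17/(48*(x - 5))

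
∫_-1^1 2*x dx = 0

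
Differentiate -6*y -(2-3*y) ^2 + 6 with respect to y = 6 - 18*y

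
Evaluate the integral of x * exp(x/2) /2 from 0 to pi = 2 + (-2 + pi)*exp(pi/2)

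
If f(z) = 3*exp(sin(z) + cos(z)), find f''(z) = 3*(-sin(2*z) - sqrt(2)*sin(z + pi/4) + 1)*exp(sin(z))*exp(cos(z))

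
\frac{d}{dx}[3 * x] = 3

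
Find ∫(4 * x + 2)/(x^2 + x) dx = 2*log(x*(x + 1)) + C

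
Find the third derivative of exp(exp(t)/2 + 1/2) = exp(t + exp(t)/2 + 1/2)/2 + 3*exp(2*t + exp(t)/2 + 1/2)/4 + exp(3*t + exp(t)/2 + 1/2)/8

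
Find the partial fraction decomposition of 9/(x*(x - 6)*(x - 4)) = -9/(8*(x - 4)) + 3/(4*(x - 6)) + 3/(8*x)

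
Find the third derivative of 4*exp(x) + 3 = 4*exp(x)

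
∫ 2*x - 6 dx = x^2 - 6*x + C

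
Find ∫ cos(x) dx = sin(x) + C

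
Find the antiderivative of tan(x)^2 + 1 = tan(x) + C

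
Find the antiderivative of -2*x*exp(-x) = 2*(x + 1)*exp(-x) + C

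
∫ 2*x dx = x^2 + C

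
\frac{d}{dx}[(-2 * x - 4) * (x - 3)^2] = -6*x^2 + 16*x + 6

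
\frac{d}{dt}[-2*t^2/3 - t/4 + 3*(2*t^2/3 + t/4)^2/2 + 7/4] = 8*t^3/3 + 3*t^2/2 - 55*t/48 - 1/4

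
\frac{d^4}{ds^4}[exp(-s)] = exp(-s)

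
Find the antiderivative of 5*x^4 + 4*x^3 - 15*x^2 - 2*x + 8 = x^5 + x^4 - 5*x^3 - x^2 + 8*x + C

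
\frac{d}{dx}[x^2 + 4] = 2*x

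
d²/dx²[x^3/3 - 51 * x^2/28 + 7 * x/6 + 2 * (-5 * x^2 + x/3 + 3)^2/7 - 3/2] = 600*x^2/7 - 26*x/7 - 373/18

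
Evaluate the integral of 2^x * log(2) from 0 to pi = -1 + 2^pi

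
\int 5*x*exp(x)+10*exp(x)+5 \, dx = 5*(x + 1)*(exp(x) + 1) + C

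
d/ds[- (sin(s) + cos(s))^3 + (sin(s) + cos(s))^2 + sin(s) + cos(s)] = (-6*sqrt(2)*sin(s + pi/4)^2 + 4*sin(s + pi/4) + sqrt(2))*cos(s + pi/4)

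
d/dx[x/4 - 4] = 1/4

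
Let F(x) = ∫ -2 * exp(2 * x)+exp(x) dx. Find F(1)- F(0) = -(1 + E)^2 + 1 + 3*E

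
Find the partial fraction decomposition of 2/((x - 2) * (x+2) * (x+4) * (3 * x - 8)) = 27/(280*(3*x - 8)) - 1/(120*(x + 4)) + 1/(56*(x + 2)) - 1/(24*(x - 2))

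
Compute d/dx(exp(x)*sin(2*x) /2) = (sin(2*x)/2 + cos(2*x))*exp(x)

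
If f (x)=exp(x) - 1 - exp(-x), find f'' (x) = (exp(2*x) - 1)*exp(-x)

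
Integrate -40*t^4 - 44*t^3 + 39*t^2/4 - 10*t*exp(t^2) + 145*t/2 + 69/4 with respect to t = -8*t^5 - 11*t^4 + 13*t^3/4 + 145*t^2/4 + 69*t/4 - 5*exp(t^2) + C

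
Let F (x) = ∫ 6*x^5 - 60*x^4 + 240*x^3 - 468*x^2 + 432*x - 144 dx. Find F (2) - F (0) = -32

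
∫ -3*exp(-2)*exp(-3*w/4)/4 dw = exp(-3*w/4 - 2) + C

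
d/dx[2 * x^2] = 4*x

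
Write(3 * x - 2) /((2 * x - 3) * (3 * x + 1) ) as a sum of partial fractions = 9/(11*(3*x + 1)) + 5/(11*(2*x - 3))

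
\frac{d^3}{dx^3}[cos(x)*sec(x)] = 0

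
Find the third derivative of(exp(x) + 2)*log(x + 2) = (x^3*exp(x)*log(x + 2) + 6*x^2*exp(x)*log(x + 2) + 3*x^2*exp(x) + 12*x*exp(x)*log(x + 2) + 9*x*exp(x) + 8*exp(x)*log(x + 2) + 8*exp(x) + 4)/(x^3 + 6*x^2 + 12*x + 8)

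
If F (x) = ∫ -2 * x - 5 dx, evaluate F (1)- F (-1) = -10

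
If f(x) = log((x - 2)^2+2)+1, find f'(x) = (2*x - 4)/(x^2 - 4*x + 6)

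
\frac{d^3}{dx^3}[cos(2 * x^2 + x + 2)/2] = 32*x^3*sin(2*x^2 + x + 2) + 24*x^2*sin(2*x^2 + x + 2) + 6*x*sin(2*x^2 + x + 2) - 24*x*cos(2*x^2 + x + 2) + sin(2*x^2 + x + 2)/2 - 6*cos(2*x^2 + x + 2)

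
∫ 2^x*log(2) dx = 2^x + C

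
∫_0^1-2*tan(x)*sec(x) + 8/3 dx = 14/3 - 2*sec(1)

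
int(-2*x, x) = -x^2 + C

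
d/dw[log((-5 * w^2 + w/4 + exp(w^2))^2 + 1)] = (-320*w^3*exp(w^2) + 1600*w^3 + 16*w^2*exp(w^2) - 120*w^2 + 64*w*exp(2*w^2) - 320*w*exp(w^2) + 2*w + 8*exp(w^2))/(400*w^4 - 40*w^3 - 160*w^2*exp(w^2) + w^2 + 8*w*exp(w^2) + 16*exp(2*w^2) + 16)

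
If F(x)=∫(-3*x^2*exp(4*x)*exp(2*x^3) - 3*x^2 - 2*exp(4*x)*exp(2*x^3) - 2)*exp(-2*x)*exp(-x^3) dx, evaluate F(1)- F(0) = -exp(3) + exp(-3)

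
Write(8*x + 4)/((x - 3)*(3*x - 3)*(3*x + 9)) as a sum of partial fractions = -5/(54*(x + 3)) - 1/(6*(x - 1)) + 7/(27*(x - 3))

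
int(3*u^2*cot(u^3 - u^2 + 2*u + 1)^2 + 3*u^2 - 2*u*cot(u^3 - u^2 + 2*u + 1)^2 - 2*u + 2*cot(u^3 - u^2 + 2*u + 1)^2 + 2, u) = -cot(u^3 - u^2 + 2*u + 1) + C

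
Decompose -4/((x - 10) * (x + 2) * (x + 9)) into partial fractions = -4/(133*(x + 9)) + 1/(21*(x + 2)) - 1/(57*(x - 10))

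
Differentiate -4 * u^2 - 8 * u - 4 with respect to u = -8*u - 8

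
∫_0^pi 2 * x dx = pi^2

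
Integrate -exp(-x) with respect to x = exp(-x) + C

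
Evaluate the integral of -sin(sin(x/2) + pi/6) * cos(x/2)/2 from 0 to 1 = -sqrt(3)/2 + cos(sin(1/2) + pi/6)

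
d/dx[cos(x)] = -sin(x)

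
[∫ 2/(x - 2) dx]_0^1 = -2*log(2)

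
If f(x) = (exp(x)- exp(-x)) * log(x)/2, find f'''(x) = (x^3*exp(2*x)*log(x) + x^3*log(x) + 3*x^2*exp(2*x) - 3*x^2 - 3*x*exp(2*x) - 3*x + 2*exp(2*x) - 2)*exp(-x)/(2*x^3)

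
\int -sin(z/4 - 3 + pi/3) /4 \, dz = cos(z/4 - 3 + pi/3) + C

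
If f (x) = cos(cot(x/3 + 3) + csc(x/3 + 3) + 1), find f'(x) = (cos(x/3 + 3) + 1)*sin((-tan(3)*tan(x/3) + 1)/(tan(x/3) + tan(3)) + 1 + 1/sin(x/3 + 3))/(3*sin(x/3 + 3)^2)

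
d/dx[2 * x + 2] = 2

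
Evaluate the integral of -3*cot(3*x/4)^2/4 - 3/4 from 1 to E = -cot(3/4) + cot(3*E/4)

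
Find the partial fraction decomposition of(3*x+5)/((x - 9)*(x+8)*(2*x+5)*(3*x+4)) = -27/(4340*(3*x + 4)) - 20/(1771*(2*x + 5)) + 19/(3740*(x + 8)) + 32/(12121*(x - 9))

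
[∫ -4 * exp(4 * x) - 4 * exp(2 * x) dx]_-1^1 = -exp(4) - 2*exp(2) + exp(-4) + 2*exp(-2)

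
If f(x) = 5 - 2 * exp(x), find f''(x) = -2*exp(x)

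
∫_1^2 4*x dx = 6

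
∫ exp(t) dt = exp(t) + C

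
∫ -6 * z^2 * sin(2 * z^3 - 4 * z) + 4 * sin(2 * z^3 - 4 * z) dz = cos(2*z*(z^2 - 2)) + C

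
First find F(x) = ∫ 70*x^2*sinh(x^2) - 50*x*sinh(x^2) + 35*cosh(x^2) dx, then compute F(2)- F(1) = -10*cosh(1) + 45*cosh(4)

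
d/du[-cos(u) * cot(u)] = (1 + sin(u)^(-2))*cos(u)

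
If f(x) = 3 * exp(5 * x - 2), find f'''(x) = 375*exp(5*x - 2)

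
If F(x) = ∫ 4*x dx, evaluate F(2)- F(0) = 8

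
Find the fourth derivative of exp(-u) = exp(-u)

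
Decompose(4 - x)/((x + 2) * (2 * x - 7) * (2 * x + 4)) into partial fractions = 1/(121*(2*x - 7)) - 1/(242*(x + 2)) - 3/(11*(x + 2)^2)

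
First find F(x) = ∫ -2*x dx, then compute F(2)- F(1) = -3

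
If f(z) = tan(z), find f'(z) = cos(z)^(-2)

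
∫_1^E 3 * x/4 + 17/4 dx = -133/8 + (E/2 + 3)*(3*E/4 + 4)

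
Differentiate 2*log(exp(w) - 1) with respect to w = 2*exp(w)/(exp(w) - 1)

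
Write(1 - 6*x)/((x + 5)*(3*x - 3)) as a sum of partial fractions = -31/(18*(x + 5)) - 5/(18*(x - 1))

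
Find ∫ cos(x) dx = sin(x) + C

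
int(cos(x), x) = sin(x) + C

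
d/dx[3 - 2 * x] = -2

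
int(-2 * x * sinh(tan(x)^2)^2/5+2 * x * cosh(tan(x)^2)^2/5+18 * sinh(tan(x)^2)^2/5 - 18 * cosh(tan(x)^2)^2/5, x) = x^2/5 - 18*x/5 + C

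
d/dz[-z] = -1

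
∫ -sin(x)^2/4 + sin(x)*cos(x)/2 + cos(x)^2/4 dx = -sqrt(2)*cos(2*x + pi/4)/8 + C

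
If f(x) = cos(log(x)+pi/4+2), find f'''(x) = sqrt(2)*(-2*sin(log(x) + 2) + cos(log(x) + 2))/x^3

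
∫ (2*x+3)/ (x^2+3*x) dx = log(-x*(x + 3)) + C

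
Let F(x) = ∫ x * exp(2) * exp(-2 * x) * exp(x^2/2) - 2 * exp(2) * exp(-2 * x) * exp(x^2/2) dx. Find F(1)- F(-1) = -exp(9/2) + exp(1/2)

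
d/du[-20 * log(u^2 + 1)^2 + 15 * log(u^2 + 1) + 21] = (-80*u*log(u^2 + 1) + 30*u)/(u^2 + 1)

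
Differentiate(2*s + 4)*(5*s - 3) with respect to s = 20*s + 14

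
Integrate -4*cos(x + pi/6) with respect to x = -4*sin(x + pi/6) + C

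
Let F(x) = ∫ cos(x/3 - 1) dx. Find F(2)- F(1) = -3*sin(1/3) + 3*sin(2/3)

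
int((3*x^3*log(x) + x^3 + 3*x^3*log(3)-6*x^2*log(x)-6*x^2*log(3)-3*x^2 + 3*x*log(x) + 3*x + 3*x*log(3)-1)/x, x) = (x - 1)^3*log(3*x) + C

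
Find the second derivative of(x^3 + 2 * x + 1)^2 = 30*x^4 + 48*x^2 + 12*x + 8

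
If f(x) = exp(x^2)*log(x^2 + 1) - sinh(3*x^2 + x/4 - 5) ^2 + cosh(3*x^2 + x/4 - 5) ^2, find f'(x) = (2*x^3*exp(x^2)*log(x^2 + 1) + 2*x*exp(x^2)*log(x^2 + 1) + 2*x*exp(x^2))/(x^2 + 1)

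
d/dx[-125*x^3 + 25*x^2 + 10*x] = -375*x^2 + 50*x + 10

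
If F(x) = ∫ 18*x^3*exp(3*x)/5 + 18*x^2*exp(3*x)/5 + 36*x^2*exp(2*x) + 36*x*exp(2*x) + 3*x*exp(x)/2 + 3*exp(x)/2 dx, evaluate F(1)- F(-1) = -18*exp(-2) + 6*exp(-3)/5 + 3*exp(-1)/2 + 3*E/2 + 6*exp(3)/5 + 18*exp(2)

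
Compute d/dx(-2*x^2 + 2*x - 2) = 2 - 4*x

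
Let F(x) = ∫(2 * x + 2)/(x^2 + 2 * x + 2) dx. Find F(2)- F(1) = -log(15) + log(30)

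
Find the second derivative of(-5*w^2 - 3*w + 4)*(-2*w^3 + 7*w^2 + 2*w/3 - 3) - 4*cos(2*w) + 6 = 200*w^3 - 348*w^2 - 194*w + 16*cos(2*w) + 82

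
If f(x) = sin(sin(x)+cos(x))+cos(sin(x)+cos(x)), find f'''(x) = 2*(2*sin(x)*cos(x)*cos(sqrt(2)*sin(x + pi/4) + pi/4) + 3*sqrt(2)*sin(x + pi/4)*sin(sqrt(2)*sin(x + pi/4) + pi/4) - 2*cos(sqrt(2)*sin(x + pi/4) + pi/4))*cos(x + pi/4)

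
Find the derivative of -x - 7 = -1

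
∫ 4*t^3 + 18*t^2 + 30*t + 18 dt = t^4 + 6*t^3 + 15*t^2 + 18*t + C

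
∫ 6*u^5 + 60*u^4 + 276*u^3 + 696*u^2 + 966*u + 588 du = u^6 + 12*u^5 + 69*u^4 + 232*u^3 + 483*u^2 + 588*u + C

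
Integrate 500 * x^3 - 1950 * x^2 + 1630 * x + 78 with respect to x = 125*x^4 - 650*x^3 + 815*x^2 + 78*x + C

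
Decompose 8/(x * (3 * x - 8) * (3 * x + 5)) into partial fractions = 24/(65*(3*x + 5)) + 3/(13*(3*x - 8)) - 1/(5*x)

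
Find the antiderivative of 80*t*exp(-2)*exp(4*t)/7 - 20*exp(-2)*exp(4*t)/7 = 10*(2*t - 1)*exp(4*t - 2)/7 + C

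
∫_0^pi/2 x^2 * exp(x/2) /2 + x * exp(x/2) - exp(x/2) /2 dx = -3 + ((-1 + pi/2)^2 + 2)*exp(pi/4)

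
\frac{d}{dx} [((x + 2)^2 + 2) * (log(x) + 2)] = (2*x^2*log(x) + 5*x^2 + 4*x*log(x) + 12*x + 6)/x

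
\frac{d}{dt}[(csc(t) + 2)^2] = -2*(2 + 1/sin(t))*cos(t)/sin(t)^2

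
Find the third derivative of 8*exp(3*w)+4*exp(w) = 216*exp(3*w) + 4*exp(w)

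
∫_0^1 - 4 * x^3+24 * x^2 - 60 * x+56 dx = 33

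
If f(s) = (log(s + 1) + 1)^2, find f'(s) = (2*log(s + 1) + 2)/(s + 1)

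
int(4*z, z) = 2*z^2 + C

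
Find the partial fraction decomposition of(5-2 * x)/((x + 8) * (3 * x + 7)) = 29/(17*(3*x + 7)) - 21/(17*(x + 8))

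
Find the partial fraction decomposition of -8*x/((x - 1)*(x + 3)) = -6/(x + 3) - 2/(x - 1)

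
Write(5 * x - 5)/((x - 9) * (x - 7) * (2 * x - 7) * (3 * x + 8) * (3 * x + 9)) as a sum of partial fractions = 99/(7511*(3*x + 8)) + 200/(111111*(2*x - 7)) - 1/(234*(x + 3)) - 1/(406*(x - 7)) + 1/(693*(x - 9))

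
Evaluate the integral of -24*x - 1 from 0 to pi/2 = -20 + (4 + 3*pi/2)*(5 - 2*pi)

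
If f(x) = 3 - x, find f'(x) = -1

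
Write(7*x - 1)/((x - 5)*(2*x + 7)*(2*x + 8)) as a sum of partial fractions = 3/(2*x + 7) - 29/(18*(x + 4)) + 1/(9*(x - 5))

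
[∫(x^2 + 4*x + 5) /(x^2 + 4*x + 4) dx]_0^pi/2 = -1/(pi/2 + 2) + 1/2 + pi/2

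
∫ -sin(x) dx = cos(x) + C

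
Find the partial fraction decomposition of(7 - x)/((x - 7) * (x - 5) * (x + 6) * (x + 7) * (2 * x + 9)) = 8/(285*(2*x + 9)) + 1/(60*(x + 7)) - 1/(33*(x + 6)) - 1/(2508*(x - 5))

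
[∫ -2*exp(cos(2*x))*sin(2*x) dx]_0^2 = -E + exp(cos(4))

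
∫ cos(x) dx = sin(x) + C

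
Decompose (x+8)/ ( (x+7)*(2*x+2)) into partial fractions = -1/(12*(x + 7)) + 7/(12*(x + 1))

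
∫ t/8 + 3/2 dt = t^2/16 + 3*t/2 + C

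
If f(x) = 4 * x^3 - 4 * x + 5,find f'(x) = 12*x^2 - 4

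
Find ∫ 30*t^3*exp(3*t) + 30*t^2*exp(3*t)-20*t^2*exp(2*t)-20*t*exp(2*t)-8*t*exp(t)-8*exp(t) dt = 2*t*(5*t^2*exp(2*t) - 5*t*exp(t) - 4)*exp(t) + C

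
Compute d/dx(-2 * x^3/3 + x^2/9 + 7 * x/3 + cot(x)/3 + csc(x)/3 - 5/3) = -2*x^2 + 2*x/9 - cot(x)^2/3 - cot(x)*csc(x)/3 + 2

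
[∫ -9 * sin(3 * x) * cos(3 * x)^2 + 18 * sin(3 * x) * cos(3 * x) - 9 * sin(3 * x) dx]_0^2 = (-1 + cos(6))^3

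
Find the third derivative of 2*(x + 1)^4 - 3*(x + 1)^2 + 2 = 48*x + 48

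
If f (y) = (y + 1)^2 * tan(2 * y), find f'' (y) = 8*y^2*tan(2*y)^3 + 8*y^2*tan(2*y) + 16*y*tan(2*y)^3 + 8*y*tan(2*y)^2 + 16*y*tan(2*y) + 8*y + 8*tan(2*y)^3 + 8*tan(2*y)^2 + 10*tan(2*y) + 8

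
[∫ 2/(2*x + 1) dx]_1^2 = -log(3) + log(5)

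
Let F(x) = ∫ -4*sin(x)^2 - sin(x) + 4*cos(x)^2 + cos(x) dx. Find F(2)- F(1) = 2*sin(4) - sqrt(2)*sin(pi/4 + 1) + sqrt(2)*cos(pi/4 + 2)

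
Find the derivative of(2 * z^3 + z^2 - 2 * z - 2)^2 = 24*z^5 + 20*z^4 - 28*z^3 - 36*z^2 + 8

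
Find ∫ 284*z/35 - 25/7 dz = 142*z^2/35 - 25*z/7 + C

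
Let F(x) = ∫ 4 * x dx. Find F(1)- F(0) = 2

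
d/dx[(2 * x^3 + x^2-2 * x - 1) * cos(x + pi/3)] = -2*x^3*sin(x + pi/3) - x^2*sin(x + pi/3) + 6*x^2*cos(x + pi/3) + 2*sqrt(2)*x*cos(x + pi/12) + sin(x + pi/3) - 2*cos(x + pi/3)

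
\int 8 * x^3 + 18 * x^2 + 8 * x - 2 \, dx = 2*x^4 + 6*x^3 + 4*x^2 - 2*x + C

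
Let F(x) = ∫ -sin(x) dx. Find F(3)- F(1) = cos(3) - cos(1)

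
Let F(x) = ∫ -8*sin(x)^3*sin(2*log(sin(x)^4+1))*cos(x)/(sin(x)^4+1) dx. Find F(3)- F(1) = -cos(2*log(sin(1)^4 + 1)) + cos(2*log(sin(3)^4 + 1))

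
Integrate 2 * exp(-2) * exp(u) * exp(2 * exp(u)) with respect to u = exp(2*exp(u) - 2) + C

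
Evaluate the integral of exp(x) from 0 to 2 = -1 + exp(2)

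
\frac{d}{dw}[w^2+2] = 2*w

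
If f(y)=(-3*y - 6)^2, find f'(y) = 18*y + 36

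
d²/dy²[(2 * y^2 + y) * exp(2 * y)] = 8*y^2*exp(2*y) + 20*y*exp(2*y) + 8*exp(2*y)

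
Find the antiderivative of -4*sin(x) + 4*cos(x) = 4*sqrt(2)*sin(x + pi/4) + C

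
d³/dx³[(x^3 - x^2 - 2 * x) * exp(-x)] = (-x^3 + 10*x^2 - 22*x + 6)*exp(-x)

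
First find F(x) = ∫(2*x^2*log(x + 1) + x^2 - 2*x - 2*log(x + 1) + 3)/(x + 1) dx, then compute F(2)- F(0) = 3*log(3)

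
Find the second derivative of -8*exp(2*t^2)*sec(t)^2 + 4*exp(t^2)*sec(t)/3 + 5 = 4*(-32*t^2*exp(t^2)/cos(t) + 4*t^2/3 - 32*t*exp(t^2)*sin(t)/cos(t)^2 + 4*t*sin(t)/(3*cos(t)) - 12*exp(t^2)/cos(t)^3 + 1/3 + 2/(3*cos(t)^2))*exp(t^2)/cos(t)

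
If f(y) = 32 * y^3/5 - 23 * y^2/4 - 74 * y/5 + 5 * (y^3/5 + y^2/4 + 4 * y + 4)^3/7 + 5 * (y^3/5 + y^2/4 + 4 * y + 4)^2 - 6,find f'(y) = 9*y^8/175 + 6*y^7/35 + 207*y^6/80 + 9483*y^5/1120 + 175*y^4/4 + 3487*y^3/28 + 9882*y^2/35 + 6439*y/14 + 9882/35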